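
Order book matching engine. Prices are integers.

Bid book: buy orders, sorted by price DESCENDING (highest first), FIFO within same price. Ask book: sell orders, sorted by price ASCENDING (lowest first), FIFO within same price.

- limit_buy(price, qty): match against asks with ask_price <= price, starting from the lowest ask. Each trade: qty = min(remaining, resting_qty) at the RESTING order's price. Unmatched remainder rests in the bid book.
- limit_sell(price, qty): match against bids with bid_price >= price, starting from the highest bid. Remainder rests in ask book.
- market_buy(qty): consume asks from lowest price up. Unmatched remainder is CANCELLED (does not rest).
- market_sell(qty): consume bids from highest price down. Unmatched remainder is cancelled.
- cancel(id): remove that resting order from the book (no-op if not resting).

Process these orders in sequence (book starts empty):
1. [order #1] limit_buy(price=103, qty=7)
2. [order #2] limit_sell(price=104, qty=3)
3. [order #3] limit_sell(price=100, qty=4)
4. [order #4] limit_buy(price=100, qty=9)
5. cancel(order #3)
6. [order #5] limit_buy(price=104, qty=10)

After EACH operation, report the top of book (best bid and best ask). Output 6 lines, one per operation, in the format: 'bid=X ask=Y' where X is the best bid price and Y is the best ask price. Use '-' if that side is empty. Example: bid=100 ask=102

Answer: bid=103 ask=-
bid=103 ask=104
bid=103 ask=104
bid=103 ask=104
bid=103 ask=104
bid=104 ask=-

Derivation:
After op 1 [order #1] limit_buy(price=103, qty=7): fills=none; bids=[#1:7@103] asks=[-]
After op 2 [order #2] limit_sell(price=104, qty=3): fills=none; bids=[#1:7@103] asks=[#2:3@104]
After op 3 [order #3] limit_sell(price=100, qty=4): fills=#1x#3:4@103; bids=[#1:3@103] asks=[#2:3@104]
After op 4 [order #4] limit_buy(price=100, qty=9): fills=none; bids=[#1:3@103 #4:9@100] asks=[#2:3@104]
After op 5 cancel(order #3): fills=none; bids=[#1:3@103 #4:9@100] asks=[#2:3@104]
After op 6 [order #5] limit_buy(price=104, qty=10): fills=#5x#2:3@104; bids=[#5:7@104 #1:3@103 #4:9@100] asks=[-]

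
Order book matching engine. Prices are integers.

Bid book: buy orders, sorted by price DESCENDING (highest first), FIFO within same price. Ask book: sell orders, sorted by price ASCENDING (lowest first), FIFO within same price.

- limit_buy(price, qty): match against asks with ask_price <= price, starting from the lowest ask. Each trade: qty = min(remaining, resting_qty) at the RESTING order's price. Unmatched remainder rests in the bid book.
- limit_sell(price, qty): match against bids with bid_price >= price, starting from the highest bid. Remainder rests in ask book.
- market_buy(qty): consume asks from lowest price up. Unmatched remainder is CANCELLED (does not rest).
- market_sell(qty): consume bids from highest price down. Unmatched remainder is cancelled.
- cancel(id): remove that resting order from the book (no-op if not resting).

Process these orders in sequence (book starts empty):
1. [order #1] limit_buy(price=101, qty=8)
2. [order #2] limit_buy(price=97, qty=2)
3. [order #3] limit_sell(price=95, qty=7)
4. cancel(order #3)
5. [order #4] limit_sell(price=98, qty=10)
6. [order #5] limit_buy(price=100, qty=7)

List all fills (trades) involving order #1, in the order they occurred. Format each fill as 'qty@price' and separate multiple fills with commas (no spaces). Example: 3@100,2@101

Answer: 7@101,1@101

Derivation:
After op 1 [order #1] limit_buy(price=101, qty=8): fills=none; bids=[#1:8@101] asks=[-]
After op 2 [order #2] limit_buy(price=97, qty=2): fills=none; bids=[#1:8@101 #2:2@97] asks=[-]
After op 3 [order #3] limit_sell(price=95, qty=7): fills=#1x#3:7@101; bids=[#1:1@101 #2:2@97] asks=[-]
After op 4 cancel(order #3): fills=none; bids=[#1:1@101 #2:2@97] asks=[-]
After op 5 [order #4] limit_sell(price=98, qty=10): fills=#1x#4:1@101; bids=[#2:2@97] asks=[#4:9@98]
After op 6 [order #5] limit_buy(price=100, qty=7): fills=#5x#4:7@98; bids=[#2:2@97] asks=[#4:2@98]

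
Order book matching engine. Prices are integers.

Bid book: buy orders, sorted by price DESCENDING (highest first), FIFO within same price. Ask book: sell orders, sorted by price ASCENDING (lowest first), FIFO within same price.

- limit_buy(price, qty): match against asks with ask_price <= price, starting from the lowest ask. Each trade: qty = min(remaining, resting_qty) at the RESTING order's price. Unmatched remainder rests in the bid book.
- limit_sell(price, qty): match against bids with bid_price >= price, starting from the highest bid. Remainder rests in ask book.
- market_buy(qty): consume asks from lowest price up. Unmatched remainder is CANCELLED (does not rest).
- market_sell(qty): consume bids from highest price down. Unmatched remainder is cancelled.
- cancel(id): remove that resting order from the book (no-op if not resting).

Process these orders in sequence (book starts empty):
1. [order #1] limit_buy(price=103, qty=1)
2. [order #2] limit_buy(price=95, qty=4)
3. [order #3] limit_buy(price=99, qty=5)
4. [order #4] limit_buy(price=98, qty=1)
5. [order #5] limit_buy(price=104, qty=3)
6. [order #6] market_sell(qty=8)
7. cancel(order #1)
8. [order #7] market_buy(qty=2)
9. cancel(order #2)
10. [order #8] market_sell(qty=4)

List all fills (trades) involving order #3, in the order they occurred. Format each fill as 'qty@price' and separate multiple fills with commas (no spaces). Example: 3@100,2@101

Answer: 4@99,1@99

Derivation:
After op 1 [order #1] limit_buy(price=103, qty=1): fills=none; bids=[#1:1@103] asks=[-]
After op 2 [order #2] limit_buy(price=95, qty=4): fills=none; bids=[#1:1@103 #2:4@95] asks=[-]
After op 3 [order #3] limit_buy(price=99, qty=5): fills=none; bids=[#1:1@103 #3:5@99 #2:4@95] asks=[-]
After op 4 [order #4] limit_buy(price=98, qty=1): fills=none; bids=[#1:1@103 #3:5@99 #4:1@98 #2:4@95] asks=[-]
After op 5 [order #5] limit_buy(price=104, qty=3): fills=none; bids=[#5:3@104 #1:1@103 #3:5@99 #4:1@98 #2:4@95] asks=[-]
After op 6 [order #6] market_sell(qty=8): fills=#5x#6:3@104 #1x#6:1@103 #3x#6:4@99; bids=[#3:1@99 #4:1@98 #2:4@95] asks=[-]
After op 7 cancel(order #1): fills=none; bids=[#3:1@99 #4:1@98 #2:4@95] asks=[-]
After op 8 [order #7] market_buy(qty=2): fills=none; bids=[#3:1@99 #4:1@98 #2:4@95] asks=[-]
After op 9 cancel(order #2): fills=none; bids=[#3:1@99 #4:1@98] asks=[-]
After op 10 [order #8] market_sell(qty=4): fills=#3x#8:1@99 #4x#8:1@98; bids=[-] asks=[-]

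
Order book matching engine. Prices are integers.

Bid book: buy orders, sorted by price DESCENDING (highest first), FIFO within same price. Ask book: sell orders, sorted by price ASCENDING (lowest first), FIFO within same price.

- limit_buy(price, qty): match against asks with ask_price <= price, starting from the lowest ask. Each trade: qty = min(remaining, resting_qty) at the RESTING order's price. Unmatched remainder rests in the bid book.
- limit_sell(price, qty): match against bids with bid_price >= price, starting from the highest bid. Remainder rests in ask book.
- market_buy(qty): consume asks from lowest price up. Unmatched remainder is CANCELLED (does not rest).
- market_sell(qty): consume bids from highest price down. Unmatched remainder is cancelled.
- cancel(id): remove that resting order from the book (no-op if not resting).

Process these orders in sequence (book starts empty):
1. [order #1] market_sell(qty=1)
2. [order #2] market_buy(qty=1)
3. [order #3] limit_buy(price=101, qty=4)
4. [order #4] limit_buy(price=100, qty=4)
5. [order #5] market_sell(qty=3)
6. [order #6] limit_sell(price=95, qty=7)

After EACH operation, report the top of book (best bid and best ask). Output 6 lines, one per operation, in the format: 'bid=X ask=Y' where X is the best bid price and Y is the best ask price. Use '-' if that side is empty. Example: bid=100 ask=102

After op 1 [order #1] market_sell(qty=1): fills=none; bids=[-] asks=[-]
After op 2 [order #2] market_buy(qty=1): fills=none; bids=[-] asks=[-]
After op 3 [order #3] limit_buy(price=101, qty=4): fills=none; bids=[#3:4@101] asks=[-]
After op 4 [order #4] limit_buy(price=100, qty=4): fills=none; bids=[#3:4@101 #4:4@100] asks=[-]
After op 5 [order #5] market_sell(qty=3): fills=#3x#5:3@101; bids=[#3:1@101 #4:4@100] asks=[-]
After op 6 [order #6] limit_sell(price=95, qty=7): fills=#3x#6:1@101 #4x#6:4@100; bids=[-] asks=[#6:2@95]

Answer: bid=- ask=-
bid=- ask=-
bid=101 ask=-
bid=101 ask=-
bid=101 ask=-
bid=- ask=95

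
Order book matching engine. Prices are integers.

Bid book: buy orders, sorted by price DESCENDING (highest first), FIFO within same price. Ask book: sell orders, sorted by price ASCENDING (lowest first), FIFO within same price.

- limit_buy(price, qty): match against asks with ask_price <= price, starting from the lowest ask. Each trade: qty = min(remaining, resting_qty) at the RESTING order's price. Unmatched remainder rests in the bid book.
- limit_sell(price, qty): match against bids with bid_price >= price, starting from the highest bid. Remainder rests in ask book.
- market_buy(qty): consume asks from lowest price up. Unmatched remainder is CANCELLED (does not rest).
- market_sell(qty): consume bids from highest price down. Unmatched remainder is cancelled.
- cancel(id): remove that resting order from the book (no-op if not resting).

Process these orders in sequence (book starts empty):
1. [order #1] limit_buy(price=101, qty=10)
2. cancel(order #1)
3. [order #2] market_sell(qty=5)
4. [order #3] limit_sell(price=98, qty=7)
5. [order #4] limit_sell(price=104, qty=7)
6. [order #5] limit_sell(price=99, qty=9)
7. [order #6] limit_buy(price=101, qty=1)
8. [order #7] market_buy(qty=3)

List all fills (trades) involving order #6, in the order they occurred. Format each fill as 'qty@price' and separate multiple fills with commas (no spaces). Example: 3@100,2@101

Answer: 1@98

Derivation:
After op 1 [order #1] limit_buy(price=101, qty=10): fills=none; bids=[#1:10@101] asks=[-]
After op 2 cancel(order #1): fills=none; bids=[-] asks=[-]
After op 3 [order #2] market_sell(qty=5): fills=none; bids=[-] asks=[-]
After op 4 [order #3] limit_sell(price=98, qty=7): fills=none; bids=[-] asks=[#3:7@98]
After op 5 [order #4] limit_sell(price=104, qty=7): fills=none; bids=[-] asks=[#3:7@98 #4:7@104]
After op 6 [order #5] limit_sell(price=99, qty=9): fills=none; bids=[-] asks=[#3:7@98 #5:9@99 #4:7@104]
After op 7 [order #6] limit_buy(price=101, qty=1): fills=#6x#3:1@98; bids=[-] asks=[#3:6@98 #5:9@99 #4:7@104]
After op 8 [order #7] market_buy(qty=3): fills=#7x#3:3@98; bids=[-] asks=[#3:3@98 #5:9@99 #4:7@104]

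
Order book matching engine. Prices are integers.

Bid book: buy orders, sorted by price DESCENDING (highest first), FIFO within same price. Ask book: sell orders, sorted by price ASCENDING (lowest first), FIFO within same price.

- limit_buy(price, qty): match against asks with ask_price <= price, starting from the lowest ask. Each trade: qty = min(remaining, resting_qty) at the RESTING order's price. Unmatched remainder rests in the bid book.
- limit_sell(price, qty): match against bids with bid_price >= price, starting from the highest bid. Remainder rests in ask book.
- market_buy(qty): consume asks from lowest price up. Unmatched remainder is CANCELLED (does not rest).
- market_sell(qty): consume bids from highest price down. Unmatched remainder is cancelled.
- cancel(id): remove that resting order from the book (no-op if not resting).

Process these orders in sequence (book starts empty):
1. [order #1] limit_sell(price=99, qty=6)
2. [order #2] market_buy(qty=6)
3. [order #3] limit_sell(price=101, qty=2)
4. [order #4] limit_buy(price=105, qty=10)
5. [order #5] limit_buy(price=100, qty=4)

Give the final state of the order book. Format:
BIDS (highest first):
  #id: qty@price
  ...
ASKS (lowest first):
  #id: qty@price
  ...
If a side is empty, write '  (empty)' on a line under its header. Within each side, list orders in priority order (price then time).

After op 1 [order #1] limit_sell(price=99, qty=6): fills=none; bids=[-] asks=[#1:6@99]
After op 2 [order #2] market_buy(qty=6): fills=#2x#1:6@99; bids=[-] asks=[-]
After op 3 [order #3] limit_sell(price=101, qty=2): fills=none; bids=[-] asks=[#3:2@101]
After op 4 [order #4] limit_buy(price=105, qty=10): fills=#4x#3:2@101; bids=[#4:8@105] asks=[-]
After op 5 [order #5] limit_buy(price=100, qty=4): fills=none; bids=[#4:8@105 #5:4@100] asks=[-]

Answer: BIDS (highest first):
  #4: 8@105
  #5: 4@100
ASKS (lowest first):
  (empty)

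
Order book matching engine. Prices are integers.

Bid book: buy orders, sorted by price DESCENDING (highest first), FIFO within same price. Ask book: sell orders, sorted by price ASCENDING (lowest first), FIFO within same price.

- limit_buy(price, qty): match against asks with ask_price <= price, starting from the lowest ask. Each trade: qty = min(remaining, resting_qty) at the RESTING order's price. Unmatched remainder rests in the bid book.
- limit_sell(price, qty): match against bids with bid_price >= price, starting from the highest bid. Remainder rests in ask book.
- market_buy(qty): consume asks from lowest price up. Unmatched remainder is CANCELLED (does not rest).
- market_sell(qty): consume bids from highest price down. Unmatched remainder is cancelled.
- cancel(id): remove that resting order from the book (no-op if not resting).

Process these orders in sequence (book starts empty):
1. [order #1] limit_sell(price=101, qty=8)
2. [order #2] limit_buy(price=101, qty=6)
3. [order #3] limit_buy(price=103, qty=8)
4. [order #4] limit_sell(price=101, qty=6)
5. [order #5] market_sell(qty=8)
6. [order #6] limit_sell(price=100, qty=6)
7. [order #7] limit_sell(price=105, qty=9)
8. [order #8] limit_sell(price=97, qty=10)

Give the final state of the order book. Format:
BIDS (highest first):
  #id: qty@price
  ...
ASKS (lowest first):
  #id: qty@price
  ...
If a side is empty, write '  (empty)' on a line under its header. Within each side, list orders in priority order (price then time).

After op 1 [order #1] limit_sell(price=101, qty=8): fills=none; bids=[-] asks=[#1:8@101]
After op 2 [order #2] limit_buy(price=101, qty=6): fills=#2x#1:6@101; bids=[-] asks=[#1:2@101]
After op 3 [order #3] limit_buy(price=103, qty=8): fills=#3x#1:2@101; bids=[#3:6@103] asks=[-]
After op 4 [order #4] limit_sell(price=101, qty=6): fills=#3x#4:6@103; bids=[-] asks=[-]
After op 5 [order #5] market_sell(qty=8): fills=none; bids=[-] asks=[-]
After op 6 [order #6] limit_sell(price=100, qty=6): fills=none; bids=[-] asks=[#6:6@100]
After op 7 [order #7] limit_sell(price=105, qty=9): fills=none; bids=[-] asks=[#6:6@100 #7:9@105]
After op 8 [order #8] limit_sell(price=97, qty=10): fills=none; bids=[-] asks=[#8:10@97 #6:6@100 #7:9@105]

Answer: BIDS (highest first):
  (empty)
ASKS (lowest first):
  #8: 10@97
  #6: 6@100
  #7: 9@105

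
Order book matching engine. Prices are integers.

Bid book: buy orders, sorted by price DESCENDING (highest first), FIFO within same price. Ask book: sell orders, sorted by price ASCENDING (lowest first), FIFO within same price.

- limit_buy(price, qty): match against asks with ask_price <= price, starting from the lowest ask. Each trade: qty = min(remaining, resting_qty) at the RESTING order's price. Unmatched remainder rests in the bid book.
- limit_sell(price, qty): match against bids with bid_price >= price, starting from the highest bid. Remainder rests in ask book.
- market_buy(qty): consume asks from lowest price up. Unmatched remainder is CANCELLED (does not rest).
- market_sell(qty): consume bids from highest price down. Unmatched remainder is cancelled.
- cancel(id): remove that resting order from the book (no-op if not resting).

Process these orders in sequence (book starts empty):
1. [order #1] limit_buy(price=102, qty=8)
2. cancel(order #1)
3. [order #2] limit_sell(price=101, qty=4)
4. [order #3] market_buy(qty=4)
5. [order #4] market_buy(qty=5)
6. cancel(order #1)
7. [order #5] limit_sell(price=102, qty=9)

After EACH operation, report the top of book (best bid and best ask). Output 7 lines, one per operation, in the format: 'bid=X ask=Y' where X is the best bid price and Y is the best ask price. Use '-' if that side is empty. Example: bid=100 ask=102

Answer: bid=102 ask=-
bid=- ask=-
bid=- ask=101
bid=- ask=-
bid=- ask=-
bid=- ask=-
bid=- ask=102

Derivation:
After op 1 [order #1] limit_buy(price=102, qty=8): fills=none; bids=[#1:8@102] asks=[-]
After op 2 cancel(order #1): fills=none; bids=[-] asks=[-]
After op 3 [order #2] limit_sell(price=101, qty=4): fills=none; bids=[-] asks=[#2:4@101]
After op 4 [order #3] market_buy(qty=4): fills=#3x#2:4@101; bids=[-] asks=[-]
After op 5 [order #4] market_buy(qty=5): fills=none; bids=[-] asks=[-]
After op 6 cancel(order #1): fills=none; bids=[-] asks=[-]
After op 7 [order #5] limit_sell(price=102, qty=9): fills=none; bids=[-] asks=[#5:9@102]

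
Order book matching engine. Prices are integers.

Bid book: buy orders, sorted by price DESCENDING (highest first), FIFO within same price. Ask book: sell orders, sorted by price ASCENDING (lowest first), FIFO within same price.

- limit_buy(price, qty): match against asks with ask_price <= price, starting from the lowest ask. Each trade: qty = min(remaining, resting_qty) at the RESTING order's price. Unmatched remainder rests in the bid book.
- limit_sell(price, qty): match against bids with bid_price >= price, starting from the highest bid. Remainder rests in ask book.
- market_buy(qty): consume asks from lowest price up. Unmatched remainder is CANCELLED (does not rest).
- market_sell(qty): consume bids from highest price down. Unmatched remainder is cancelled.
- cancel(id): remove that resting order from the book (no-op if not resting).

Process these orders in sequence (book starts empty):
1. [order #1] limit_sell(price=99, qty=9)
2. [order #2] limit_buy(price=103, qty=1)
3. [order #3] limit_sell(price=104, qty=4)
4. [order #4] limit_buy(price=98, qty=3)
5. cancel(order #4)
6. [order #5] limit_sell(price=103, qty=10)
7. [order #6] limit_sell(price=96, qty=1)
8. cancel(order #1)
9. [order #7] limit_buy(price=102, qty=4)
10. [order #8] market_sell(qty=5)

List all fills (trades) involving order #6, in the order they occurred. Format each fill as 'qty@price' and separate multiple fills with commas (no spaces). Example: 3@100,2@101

After op 1 [order #1] limit_sell(price=99, qty=9): fills=none; bids=[-] asks=[#1:9@99]
After op 2 [order #2] limit_buy(price=103, qty=1): fills=#2x#1:1@99; bids=[-] asks=[#1:8@99]
After op 3 [order #3] limit_sell(price=104, qty=4): fills=none; bids=[-] asks=[#1:8@99 #3:4@104]
After op 4 [order #4] limit_buy(price=98, qty=3): fills=none; bids=[#4:3@98] asks=[#1:8@99 #3:4@104]
After op 5 cancel(order #4): fills=none; bids=[-] asks=[#1:8@99 #3:4@104]
After op 6 [order #5] limit_sell(price=103, qty=10): fills=none; bids=[-] asks=[#1:8@99 #5:10@103 #3:4@104]
After op 7 [order #6] limit_sell(price=96, qty=1): fills=none; bids=[-] asks=[#6:1@96 #1:8@99 #5:10@103 #3:4@104]
After op 8 cancel(order #1): fills=none; bids=[-] asks=[#6:1@96 #5:10@103 #3:4@104]
After op 9 [order #7] limit_buy(price=102, qty=4): fills=#7x#6:1@96; bids=[#7:3@102] asks=[#5:10@103 #3:4@104]
After op 10 [order #8] market_sell(qty=5): fills=#7x#8:3@102; bids=[-] asks=[#5:10@103 #3:4@104]

Answer: 1@96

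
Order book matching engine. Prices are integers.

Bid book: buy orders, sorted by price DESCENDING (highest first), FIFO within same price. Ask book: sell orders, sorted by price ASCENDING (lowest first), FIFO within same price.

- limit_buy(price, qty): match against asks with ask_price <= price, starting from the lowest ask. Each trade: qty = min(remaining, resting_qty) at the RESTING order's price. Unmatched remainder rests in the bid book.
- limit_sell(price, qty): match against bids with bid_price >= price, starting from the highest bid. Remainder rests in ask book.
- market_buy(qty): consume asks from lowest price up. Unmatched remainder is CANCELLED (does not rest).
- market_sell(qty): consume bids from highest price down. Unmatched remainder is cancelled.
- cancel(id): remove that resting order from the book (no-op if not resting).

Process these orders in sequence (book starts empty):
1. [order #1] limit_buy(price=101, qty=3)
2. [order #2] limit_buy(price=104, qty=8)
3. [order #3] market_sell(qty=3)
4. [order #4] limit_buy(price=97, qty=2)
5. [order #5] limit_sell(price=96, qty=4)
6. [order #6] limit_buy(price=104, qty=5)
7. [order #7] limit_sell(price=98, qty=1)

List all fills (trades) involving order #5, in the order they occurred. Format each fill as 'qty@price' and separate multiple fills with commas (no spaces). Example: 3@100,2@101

Answer: 4@104

Derivation:
After op 1 [order #1] limit_buy(price=101, qty=3): fills=none; bids=[#1:3@101] asks=[-]
After op 2 [order #2] limit_buy(price=104, qty=8): fills=none; bids=[#2:8@104 #1:3@101] asks=[-]
After op 3 [order #3] market_sell(qty=3): fills=#2x#3:3@104; bids=[#2:5@104 #1:3@101] asks=[-]
After op 4 [order #4] limit_buy(price=97, qty=2): fills=none; bids=[#2:5@104 #1:3@101 #4:2@97] asks=[-]
After op 5 [order #5] limit_sell(price=96, qty=4): fills=#2x#5:4@104; bids=[#2:1@104 #1:3@101 #4:2@97] asks=[-]
After op 6 [order #6] limit_buy(price=104, qty=5): fills=none; bids=[#2:1@104 #6:5@104 #1:3@101 #4:2@97] asks=[-]
After op 7 [order #7] limit_sell(price=98, qty=1): fills=#2x#7:1@104; bids=[#6:5@104 #1:3@101 #4:2@97] asks=[-]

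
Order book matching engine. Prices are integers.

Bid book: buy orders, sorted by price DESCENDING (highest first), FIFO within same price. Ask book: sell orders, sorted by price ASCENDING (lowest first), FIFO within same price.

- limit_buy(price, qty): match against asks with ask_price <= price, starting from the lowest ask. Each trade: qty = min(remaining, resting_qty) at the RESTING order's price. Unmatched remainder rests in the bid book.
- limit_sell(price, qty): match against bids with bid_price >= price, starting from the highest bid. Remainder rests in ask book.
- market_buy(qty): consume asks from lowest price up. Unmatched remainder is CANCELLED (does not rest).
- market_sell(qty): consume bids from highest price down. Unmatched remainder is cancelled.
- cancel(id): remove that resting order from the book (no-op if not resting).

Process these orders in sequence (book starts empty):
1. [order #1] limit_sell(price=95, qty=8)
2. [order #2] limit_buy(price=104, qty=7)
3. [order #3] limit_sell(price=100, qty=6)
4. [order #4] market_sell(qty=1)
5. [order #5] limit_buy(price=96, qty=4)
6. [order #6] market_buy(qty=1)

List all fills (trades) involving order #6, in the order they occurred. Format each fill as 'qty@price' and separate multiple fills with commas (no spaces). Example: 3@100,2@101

Answer: 1@100

Derivation:
After op 1 [order #1] limit_sell(price=95, qty=8): fills=none; bids=[-] asks=[#1:8@95]
After op 2 [order #2] limit_buy(price=104, qty=7): fills=#2x#1:7@95; bids=[-] asks=[#1:1@95]
After op 3 [order #3] limit_sell(price=100, qty=6): fills=none; bids=[-] asks=[#1:1@95 #3:6@100]
After op 4 [order #4] market_sell(qty=1): fills=none; bids=[-] asks=[#1:1@95 #3:6@100]
After op 5 [order #5] limit_buy(price=96, qty=4): fills=#5x#1:1@95; bids=[#5:3@96] asks=[#3:6@100]
After op 6 [order #6] market_buy(qty=1): fills=#6x#3:1@100; bids=[#5:3@96] asks=[#3:5@100]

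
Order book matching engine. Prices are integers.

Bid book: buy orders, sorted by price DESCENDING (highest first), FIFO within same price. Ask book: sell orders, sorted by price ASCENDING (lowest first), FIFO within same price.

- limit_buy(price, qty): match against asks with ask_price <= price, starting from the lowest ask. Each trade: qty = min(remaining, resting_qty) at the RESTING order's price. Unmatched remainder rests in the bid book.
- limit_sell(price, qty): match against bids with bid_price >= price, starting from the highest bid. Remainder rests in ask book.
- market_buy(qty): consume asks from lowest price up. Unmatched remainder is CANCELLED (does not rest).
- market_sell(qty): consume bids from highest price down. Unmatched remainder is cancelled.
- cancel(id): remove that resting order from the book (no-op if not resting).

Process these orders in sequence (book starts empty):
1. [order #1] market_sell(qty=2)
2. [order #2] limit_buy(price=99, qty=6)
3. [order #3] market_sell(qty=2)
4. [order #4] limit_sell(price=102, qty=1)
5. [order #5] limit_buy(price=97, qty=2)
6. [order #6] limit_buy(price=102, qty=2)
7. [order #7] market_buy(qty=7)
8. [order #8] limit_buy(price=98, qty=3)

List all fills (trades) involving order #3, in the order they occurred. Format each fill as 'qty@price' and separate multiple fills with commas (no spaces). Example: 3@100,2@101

Answer: 2@99

Derivation:
After op 1 [order #1] market_sell(qty=2): fills=none; bids=[-] asks=[-]
After op 2 [order #2] limit_buy(price=99, qty=6): fills=none; bids=[#2:6@99] asks=[-]
After op 3 [order #3] market_sell(qty=2): fills=#2x#3:2@99; bids=[#2:4@99] asks=[-]
After op 4 [order #4] limit_sell(price=102, qty=1): fills=none; bids=[#2:4@99] asks=[#4:1@102]
After op 5 [order #5] limit_buy(price=97, qty=2): fills=none; bids=[#2:4@99 #5:2@97] asks=[#4:1@102]
After op 6 [order #6] limit_buy(price=102, qty=2): fills=#6x#4:1@102; bids=[#6:1@102 #2:4@99 #5:2@97] asks=[-]
After op 7 [order #7] market_buy(qty=7): fills=none; bids=[#6:1@102 #2:4@99 #5:2@97] asks=[-]
After op 8 [order #8] limit_buy(price=98, qty=3): fills=none; bids=[#6:1@102 #2:4@99 #8:3@98 #5:2@97] asks=[-]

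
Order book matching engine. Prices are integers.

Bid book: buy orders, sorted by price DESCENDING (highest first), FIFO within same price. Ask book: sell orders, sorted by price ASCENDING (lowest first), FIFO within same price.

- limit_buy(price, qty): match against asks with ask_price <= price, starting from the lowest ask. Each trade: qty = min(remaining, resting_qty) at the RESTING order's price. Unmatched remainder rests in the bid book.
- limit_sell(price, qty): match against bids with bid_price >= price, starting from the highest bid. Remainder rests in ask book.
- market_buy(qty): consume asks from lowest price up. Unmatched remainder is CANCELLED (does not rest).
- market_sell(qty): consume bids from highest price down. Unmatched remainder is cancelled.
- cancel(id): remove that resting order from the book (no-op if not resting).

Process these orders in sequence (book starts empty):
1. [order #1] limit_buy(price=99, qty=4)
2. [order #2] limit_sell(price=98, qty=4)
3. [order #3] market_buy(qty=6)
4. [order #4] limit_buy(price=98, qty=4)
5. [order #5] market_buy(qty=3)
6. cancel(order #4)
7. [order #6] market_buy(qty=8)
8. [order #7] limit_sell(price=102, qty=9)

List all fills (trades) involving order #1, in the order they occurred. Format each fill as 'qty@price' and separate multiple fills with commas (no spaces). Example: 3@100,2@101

After op 1 [order #1] limit_buy(price=99, qty=4): fills=none; bids=[#1:4@99] asks=[-]
After op 2 [order #2] limit_sell(price=98, qty=4): fills=#1x#2:4@99; bids=[-] asks=[-]
After op 3 [order #3] market_buy(qty=6): fills=none; bids=[-] asks=[-]
After op 4 [order #4] limit_buy(price=98, qty=4): fills=none; bids=[#4:4@98] asks=[-]
After op 5 [order #5] market_buy(qty=3): fills=none; bids=[#4:4@98] asks=[-]
After op 6 cancel(order #4): fills=none; bids=[-] asks=[-]
After op 7 [order #6] market_buy(qty=8): fills=none; bids=[-] asks=[-]
After op 8 [order #7] limit_sell(price=102, qty=9): fills=none; bids=[-] asks=[#7:9@102]

Answer: 4@99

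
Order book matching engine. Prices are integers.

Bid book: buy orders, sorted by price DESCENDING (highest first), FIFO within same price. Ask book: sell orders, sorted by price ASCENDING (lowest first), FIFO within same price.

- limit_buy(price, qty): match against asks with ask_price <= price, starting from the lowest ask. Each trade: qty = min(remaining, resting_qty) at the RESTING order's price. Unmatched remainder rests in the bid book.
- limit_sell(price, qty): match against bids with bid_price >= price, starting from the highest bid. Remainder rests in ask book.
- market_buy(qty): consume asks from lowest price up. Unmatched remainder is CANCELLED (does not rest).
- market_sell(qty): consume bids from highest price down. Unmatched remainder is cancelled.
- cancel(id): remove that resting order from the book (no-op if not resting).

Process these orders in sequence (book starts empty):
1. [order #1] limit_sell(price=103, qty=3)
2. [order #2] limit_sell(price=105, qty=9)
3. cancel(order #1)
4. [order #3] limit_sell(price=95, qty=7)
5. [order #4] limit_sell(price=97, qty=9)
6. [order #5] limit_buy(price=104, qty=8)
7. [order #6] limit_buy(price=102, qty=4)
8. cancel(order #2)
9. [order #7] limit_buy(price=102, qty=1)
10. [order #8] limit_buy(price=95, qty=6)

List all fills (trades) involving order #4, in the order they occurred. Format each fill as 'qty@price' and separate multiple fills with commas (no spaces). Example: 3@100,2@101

After op 1 [order #1] limit_sell(price=103, qty=3): fills=none; bids=[-] asks=[#1:3@103]
After op 2 [order #2] limit_sell(price=105, qty=9): fills=none; bids=[-] asks=[#1:3@103 #2:9@105]
After op 3 cancel(order #1): fills=none; bids=[-] asks=[#2:9@105]
After op 4 [order #3] limit_sell(price=95, qty=7): fills=none; bids=[-] asks=[#3:7@95 #2:9@105]
After op 5 [order #4] limit_sell(price=97, qty=9): fills=none; bids=[-] asks=[#3:7@95 #4:9@97 #2:9@105]
After op 6 [order #5] limit_buy(price=104, qty=8): fills=#5x#3:7@95 #5x#4:1@97; bids=[-] asks=[#4:8@97 #2:9@105]
After op 7 [order #6] limit_buy(price=102, qty=4): fills=#6x#4:4@97; bids=[-] asks=[#4:4@97 #2:9@105]
After op 8 cancel(order #2): fills=none; bids=[-] asks=[#4:4@97]
After op 9 [order #7] limit_buy(price=102, qty=1): fills=#7x#4:1@97; bids=[-] asks=[#4:3@97]
After op 10 [order #8] limit_buy(price=95, qty=6): fills=none; bids=[#8:6@95] asks=[#4:3@97]

Answer: 1@97,4@97,1@97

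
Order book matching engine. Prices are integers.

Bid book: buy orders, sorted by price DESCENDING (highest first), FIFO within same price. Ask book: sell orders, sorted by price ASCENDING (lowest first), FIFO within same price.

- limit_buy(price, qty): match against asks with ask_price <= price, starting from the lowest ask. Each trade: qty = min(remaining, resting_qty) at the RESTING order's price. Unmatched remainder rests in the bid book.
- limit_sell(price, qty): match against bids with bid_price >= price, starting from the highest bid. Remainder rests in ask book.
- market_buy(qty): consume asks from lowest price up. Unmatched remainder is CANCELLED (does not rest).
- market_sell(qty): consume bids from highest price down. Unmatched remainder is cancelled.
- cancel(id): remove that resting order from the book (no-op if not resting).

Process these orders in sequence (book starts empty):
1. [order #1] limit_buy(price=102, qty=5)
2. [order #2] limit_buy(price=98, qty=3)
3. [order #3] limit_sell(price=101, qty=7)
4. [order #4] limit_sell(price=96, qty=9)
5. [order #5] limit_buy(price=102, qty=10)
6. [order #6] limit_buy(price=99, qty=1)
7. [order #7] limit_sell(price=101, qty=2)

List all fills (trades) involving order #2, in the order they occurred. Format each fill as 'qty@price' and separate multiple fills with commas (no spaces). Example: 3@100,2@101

After op 1 [order #1] limit_buy(price=102, qty=5): fills=none; bids=[#1:5@102] asks=[-]
After op 2 [order #2] limit_buy(price=98, qty=3): fills=none; bids=[#1:5@102 #2:3@98] asks=[-]
After op 3 [order #3] limit_sell(price=101, qty=7): fills=#1x#3:5@102; bids=[#2:3@98] asks=[#3:2@101]
After op 4 [order #4] limit_sell(price=96, qty=9): fills=#2x#4:3@98; bids=[-] asks=[#4:6@96 #3:2@101]
After op 5 [order #5] limit_buy(price=102, qty=10): fills=#5x#4:6@96 #5x#3:2@101; bids=[#5:2@102] asks=[-]
After op 6 [order #6] limit_buy(price=99, qty=1): fills=none; bids=[#5:2@102 #6:1@99] asks=[-]
After op 7 [order #7] limit_sell(price=101, qty=2): fills=#5x#7:2@102; bids=[#6:1@99] asks=[-]

Answer: 3@98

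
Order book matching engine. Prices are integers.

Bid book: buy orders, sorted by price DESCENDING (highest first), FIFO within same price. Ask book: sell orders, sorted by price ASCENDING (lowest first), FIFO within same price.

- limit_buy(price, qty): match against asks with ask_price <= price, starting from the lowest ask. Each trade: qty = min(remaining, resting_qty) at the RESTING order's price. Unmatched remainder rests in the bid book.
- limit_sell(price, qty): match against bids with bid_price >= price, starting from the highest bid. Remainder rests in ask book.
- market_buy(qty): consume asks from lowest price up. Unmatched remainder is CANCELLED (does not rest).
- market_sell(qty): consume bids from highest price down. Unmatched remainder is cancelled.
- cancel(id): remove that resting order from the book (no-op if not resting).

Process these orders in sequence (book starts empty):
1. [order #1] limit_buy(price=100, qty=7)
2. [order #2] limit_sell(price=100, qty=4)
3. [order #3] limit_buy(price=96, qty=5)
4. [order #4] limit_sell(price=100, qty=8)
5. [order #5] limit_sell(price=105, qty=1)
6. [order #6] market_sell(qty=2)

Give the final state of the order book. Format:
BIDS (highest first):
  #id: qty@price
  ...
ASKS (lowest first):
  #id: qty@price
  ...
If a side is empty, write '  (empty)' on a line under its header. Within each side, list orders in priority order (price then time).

After op 1 [order #1] limit_buy(price=100, qty=7): fills=none; bids=[#1:7@100] asks=[-]
After op 2 [order #2] limit_sell(price=100, qty=4): fills=#1x#2:4@100; bids=[#1:3@100] asks=[-]
After op 3 [order #3] limit_buy(price=96, qty=5): fills=none; bids=[#1:3@100 #3:5@96] asks=[-]
After op 4 [order #4] limit_sell(price=100, qty=8): fills=#1x#4:3@100; bids=[#3:5@96] asks=[#4:5@100]
After op 5 [order #5] limit_sell(price=105, qty=1): fills=none; bids=[#3:5@96] asks=[#4:5@100 #5:1@105]
After op 6 [order #6] market_sell(qty=2): fills=#3x#6:2@96; bids=[#3:3@96] asks=[#4:5@100 #5:1@105]

Answer: BIDS (highest first):
  #3: 3@96
ASKS (lowest first):
  #4: 5@100
  #5: 1@105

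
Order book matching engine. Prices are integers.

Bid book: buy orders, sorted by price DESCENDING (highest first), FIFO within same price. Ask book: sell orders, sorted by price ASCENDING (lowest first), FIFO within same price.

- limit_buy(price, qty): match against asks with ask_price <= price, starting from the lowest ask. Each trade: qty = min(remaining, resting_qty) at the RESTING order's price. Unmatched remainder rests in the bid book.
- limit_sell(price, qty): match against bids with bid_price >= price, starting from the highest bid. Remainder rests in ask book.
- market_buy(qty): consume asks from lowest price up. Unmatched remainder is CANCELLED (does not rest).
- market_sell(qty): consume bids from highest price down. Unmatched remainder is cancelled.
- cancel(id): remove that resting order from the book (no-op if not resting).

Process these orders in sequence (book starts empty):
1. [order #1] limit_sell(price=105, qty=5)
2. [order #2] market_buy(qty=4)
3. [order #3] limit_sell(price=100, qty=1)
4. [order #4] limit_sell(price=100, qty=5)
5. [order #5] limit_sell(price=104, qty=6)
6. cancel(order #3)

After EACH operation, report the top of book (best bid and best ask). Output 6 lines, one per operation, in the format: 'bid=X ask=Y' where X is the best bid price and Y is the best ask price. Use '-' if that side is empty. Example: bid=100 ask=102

Answer: bid=- ask=105
bid=- ask=105
bid=- ask=100
bid=- ask=100
bid=- ask=100
bid=- ask=100

Derivation:
After op 1 [order #1] limit_sell(price=105, qty=5): fills=none; bids=[-] asks=[#1:5@105]
After op 2 [order #2] market_buy(qty=4): fills=#2x#1:4@105; bids=[-] asks=[#1:1@105]
After op 3 [order #3] limit_sell(price=100, qty=1): fills=none; bids=[-] asks=[#3:1@100 #1:1@105]
After op 4 [order #4] limit_sell(price=100, qty=5): fills=none; bids=[-] asks=[#3:1@100 #4:5@100 #1:1@105]
After op 5 [order #5] limit_sell(price=104, qty=6): fills=none; bids=[-] asks=[#3:1@100 #4:5@100 #5:6@104 #1:1@105]
After op 6 cancel(order #3): fills=none; bids=[-] asks=[#4:5@100 #5:6@104 #1:1@105]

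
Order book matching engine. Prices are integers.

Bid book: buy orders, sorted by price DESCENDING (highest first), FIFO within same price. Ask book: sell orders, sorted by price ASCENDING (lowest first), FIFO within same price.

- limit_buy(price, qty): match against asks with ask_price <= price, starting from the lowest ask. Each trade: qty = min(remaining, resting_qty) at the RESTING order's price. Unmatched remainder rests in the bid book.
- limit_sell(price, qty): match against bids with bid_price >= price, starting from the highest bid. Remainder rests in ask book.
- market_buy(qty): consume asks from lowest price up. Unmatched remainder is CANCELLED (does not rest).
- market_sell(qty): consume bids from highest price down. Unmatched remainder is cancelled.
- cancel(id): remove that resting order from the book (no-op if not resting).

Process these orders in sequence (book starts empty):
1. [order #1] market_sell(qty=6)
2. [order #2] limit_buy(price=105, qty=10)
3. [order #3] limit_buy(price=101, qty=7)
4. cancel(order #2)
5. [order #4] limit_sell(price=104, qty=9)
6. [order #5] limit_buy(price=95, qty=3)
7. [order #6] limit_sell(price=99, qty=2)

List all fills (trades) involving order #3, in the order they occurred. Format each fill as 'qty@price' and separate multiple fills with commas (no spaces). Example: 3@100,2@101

Answer: 2@101

Derivation:
After op 1 [order #1] market_sell(qty=6): fills=none; bids=[-] asks=[-]
After op 2 [order #2] limit_buy(price=105, qty=10): fills=none; bids=[#2:10@105] asks=[-]
After op 3 [order #3] limit_buy(price=101, qty=7): fills=none; bids=[#2:10@105 #3:7@101] asks=[-]
After op 4 cancel(order #2): fills=none; bids=[#3:7@101] asks=[-]
After op 5 [order #4] limit_sell(price=104, qty=9): fills=none; bids=[#3:7@101] asks=[#4:9@104]
After op 6 [order #5] limit_buy(price=95, qty=3): fills=none; bids=[#3:7@101 #5:3@95] asks=[#4:9@104]
After op 7 [order #6] limit_sell(price=99, qty=2): fills=#3x#6:2@101; bids=[#3:5@101 #5:3@95] asks=[#4:9@104]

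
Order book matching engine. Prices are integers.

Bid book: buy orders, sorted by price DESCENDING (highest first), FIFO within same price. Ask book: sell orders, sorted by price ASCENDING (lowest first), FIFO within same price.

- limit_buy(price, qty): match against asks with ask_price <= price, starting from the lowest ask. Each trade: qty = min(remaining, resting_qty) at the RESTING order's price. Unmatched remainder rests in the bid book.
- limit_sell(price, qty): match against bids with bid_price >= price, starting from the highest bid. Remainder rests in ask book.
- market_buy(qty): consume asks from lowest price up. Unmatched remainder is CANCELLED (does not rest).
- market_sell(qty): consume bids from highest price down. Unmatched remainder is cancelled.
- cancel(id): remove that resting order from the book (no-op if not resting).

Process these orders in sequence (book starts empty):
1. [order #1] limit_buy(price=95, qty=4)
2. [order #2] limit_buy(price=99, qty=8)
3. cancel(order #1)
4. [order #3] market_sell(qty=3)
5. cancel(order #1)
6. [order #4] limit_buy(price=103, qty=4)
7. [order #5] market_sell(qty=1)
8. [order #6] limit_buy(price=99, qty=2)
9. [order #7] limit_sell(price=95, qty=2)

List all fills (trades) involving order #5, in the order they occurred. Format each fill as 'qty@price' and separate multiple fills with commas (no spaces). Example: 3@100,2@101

After op 1 [order #1] limit_buy(price=95, qty=4): fills=none; bids=[#1:4@95] asks=[-]
After op 2 [order #2] limit_buy(price=99, qty=8): fills=none; bids=[#2:8@99 #1:4@95] asks=[-]
After op 3 cancel(order #1): fills=none; bids=[#2:8@99] asks=[-]
After op 4 [order #3] market_sell(qty=3): fills=#2x#3:3@99; bids=[#2:5@99] asks=[-]
After op 5 cancel(order #1): fills=none; bids=[#2:5@99] asks=[-]
After op 6 [order #4] limit_buy(price=103, qty=4): fills=none; bids=[#4:4@103 #2:5@99] asks=[-]
After op 7 [order #5] market_sell(qty=1): fills=#4x#5:1@103; bids=[#4:3@103 #2:5@99] asks=[-]
After op 8 [order #6] limit_buy(price=99, qty=2): fills=none; bids=[#4:3@103 #2:5@99 #6:2@99] asks=[-]
After op 9 [order #7] limit_sell(price=95, qty=2): fills=#4x#7:2@103; bids=[#4:1@103 #2:5@99 #6:2@99] asks=[-]

Answer: 1@103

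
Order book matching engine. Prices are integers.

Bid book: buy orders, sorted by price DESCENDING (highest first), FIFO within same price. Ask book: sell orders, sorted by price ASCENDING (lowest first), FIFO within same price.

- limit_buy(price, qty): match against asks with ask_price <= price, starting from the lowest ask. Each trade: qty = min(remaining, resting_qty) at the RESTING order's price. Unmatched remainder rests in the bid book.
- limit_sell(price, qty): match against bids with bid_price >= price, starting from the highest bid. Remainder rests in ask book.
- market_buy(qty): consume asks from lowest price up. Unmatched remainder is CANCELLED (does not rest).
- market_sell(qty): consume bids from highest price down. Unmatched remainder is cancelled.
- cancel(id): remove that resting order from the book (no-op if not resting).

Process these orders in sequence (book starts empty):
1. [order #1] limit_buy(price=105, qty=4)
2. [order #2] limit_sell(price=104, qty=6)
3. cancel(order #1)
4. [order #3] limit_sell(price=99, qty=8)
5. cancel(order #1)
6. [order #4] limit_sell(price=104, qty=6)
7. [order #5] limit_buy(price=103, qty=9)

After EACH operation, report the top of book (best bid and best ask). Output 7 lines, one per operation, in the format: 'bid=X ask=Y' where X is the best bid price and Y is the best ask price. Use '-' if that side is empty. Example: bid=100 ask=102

After op 1 [order #1] limit_buy(price=105, qty=4): fills=none; bids=[#1:4@105] asks=[-]
After op 2 [order #2] limit_sell(price=104, qty=6): fills=#1x#2:4@105; bids=[-] asks=[#2:2@104]
After op 3 cancel(order #1): fills=none; bids=[-] asks=[#2:2@104]
After op 4 [order #3] limit_sell(price=99, qty=8): fills=none; bids=[-] asks=[#3:8@99 #2:2@104]
After op 5 cancel(order #1): fills=none; bids=[-] asks=[#3:8@99 #2:2@104]
After op 6 [order #4] limit_sell(price=104, qty=6): fills=none; bids=[-] asks=[#3:8@99 #2:2@104 #4:6@104]
After op 7 [order #5] limit_buy(price=103, qty=9): fills=#5x#3:8@99; bids=[#5:1@103] asks=[#2:2@104 #4:6@104]

Answer: bid=105 ask=-
bid=- ask=104
bid=- ask=104
bid=- ask=99
bid=- ask=99
bid=- ask=99
bid=103 ask=104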